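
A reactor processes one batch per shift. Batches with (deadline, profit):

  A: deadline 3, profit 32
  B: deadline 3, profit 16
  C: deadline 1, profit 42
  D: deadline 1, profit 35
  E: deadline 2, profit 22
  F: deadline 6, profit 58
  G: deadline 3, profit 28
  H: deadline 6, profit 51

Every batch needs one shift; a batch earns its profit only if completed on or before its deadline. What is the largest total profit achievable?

211

Take jobs in profit order; each goes to the latest open slot no later than its deadline.
By profit: F(d6,58), H(d6,51), C(d1,42), D(d1,35), A(d3,32), G(d3,28), E(d2,22), B(d3,16)
F→slot 6; H→slot 5; C→slot 1; D skipped; A→slot 3; G→slot 2; E skipped; B skipped.
Profit = 42 + 28 + 32 + 51 + 58 = 211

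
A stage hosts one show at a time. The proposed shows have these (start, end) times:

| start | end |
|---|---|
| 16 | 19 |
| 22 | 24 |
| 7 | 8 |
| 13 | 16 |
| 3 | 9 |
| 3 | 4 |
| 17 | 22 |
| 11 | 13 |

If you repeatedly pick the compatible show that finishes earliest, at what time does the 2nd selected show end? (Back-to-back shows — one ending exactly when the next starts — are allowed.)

8

Sorted by end: (3,4)  (7,8)  (3,9)  (11,13)  (13,16)  (16,19)  (17,22)  (22,24)
take (3,4); take (7,8); take (11,13); take (13,16); take (16,19); take (22,24).
Selected: (3,4) (7,8) (11,13) (13,16) (16,19) (22,24)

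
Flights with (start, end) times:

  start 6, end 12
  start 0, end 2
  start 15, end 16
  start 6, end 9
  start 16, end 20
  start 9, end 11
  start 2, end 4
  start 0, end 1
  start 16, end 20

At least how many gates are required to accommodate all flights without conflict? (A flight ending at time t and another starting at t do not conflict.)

2

The answer is the maximum number of intervals overlapping at any instant.
Events (time:±→running): 0:+→1 0:+→2 … peak 2.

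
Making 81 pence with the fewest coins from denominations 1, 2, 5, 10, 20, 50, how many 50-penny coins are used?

Greedy: take as many of the largest coin as possible, then repeat with the remainder.
81 = 1×50 + 1×20 + 1×10 + 1×1
Count of 50: 1

1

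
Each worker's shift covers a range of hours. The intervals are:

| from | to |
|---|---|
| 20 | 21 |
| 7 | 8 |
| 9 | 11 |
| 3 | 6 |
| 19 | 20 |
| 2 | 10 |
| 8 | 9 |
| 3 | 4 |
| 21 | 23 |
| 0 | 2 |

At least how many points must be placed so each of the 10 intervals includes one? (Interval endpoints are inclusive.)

6

Process intervals by earliest right end; each time one isn't hit yet, stab at its right endpoint.
By right end: [0,2]  [3,4]  [3,6]  [7,8]  [8,9]  [2,10]  [9,11]  [19,20]  [20,21]  [21,23]
[0,2] uncovered → point at 2; [3,4] uncovered → point at 4; [7,8] uncovered → point at 8; [9,11] uncovered → point at 11; [19,20] uncovered → point at 20; [21,23] uncovered → point at 23.
Points: 2, 4, 8, 11, 20, 23 (6 total).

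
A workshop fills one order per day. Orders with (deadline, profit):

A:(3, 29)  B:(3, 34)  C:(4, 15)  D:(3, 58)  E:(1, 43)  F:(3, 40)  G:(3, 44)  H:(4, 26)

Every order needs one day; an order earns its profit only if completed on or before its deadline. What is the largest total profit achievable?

171

Sort by profit descending; place each in the latest free slot ≤ its deadline.
By profit: D(d3,58), G(d3,44), E(d1,43), F(d3,40), B(d3,34), A(d3,29), H(d4,26), C(d4,15)
D→slot 3; G→slot 2; E→slot 1; F skipped; B skipped; A skipped; H→slot 4; C skipped.
Profit = 43 + 44 + 58 + 26 = 171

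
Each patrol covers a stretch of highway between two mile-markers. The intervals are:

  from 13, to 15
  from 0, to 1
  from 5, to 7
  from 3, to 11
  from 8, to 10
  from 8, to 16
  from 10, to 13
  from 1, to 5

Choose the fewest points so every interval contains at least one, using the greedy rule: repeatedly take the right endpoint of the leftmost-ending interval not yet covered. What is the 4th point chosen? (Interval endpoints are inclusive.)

Sorted: [0,1] [1,5] [5,7] [8,10] [3,11] [10,13] [13,15] [8,16]
{[0,1],[1,5]} hit by 1; {[5,7]} hit by 7; {[8,10],[3,11],[10,13]} hit by 10; {[13,15],[8,16]} hit by 15.
Points: 1, 7, 10, 15 (4 total).

15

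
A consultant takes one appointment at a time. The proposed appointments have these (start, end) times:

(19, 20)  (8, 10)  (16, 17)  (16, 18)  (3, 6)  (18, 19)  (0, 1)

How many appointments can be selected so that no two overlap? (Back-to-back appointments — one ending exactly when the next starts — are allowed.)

6

Sort by end time and greedily take each interval whose start is ≥ the last chosen end.
Sorted by end: (0,1)  (3,6)  (8,10)  (16,17)  (16,18)  (18,19)  (19,20)
take (0,1); take (3,6); take (8,10); take (16,17); take (18,19); take (19,20).
Selected 6 appointments.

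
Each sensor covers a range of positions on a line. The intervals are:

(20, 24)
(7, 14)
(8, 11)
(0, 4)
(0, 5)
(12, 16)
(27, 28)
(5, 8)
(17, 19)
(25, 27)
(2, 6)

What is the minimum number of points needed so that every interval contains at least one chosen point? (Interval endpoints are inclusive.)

6

Sorted: [0,4] [0,5] [2,6] [5,8] [8,11] [7,14] [12,16] [17,19] [20,24] [25,27] [27,28]
{[0,4],[0,5],[2,6]} hit by 4; {[5,8],[8,11],[7,14]} hit by 8; {[12,16]} hit by 16; {[17,19]} hit by 19; {[20,24]} hit by 24; {[25,27],[27,28]} hit by 27.
Points: 4, 8, 16, 19, 24, 27 (6 total).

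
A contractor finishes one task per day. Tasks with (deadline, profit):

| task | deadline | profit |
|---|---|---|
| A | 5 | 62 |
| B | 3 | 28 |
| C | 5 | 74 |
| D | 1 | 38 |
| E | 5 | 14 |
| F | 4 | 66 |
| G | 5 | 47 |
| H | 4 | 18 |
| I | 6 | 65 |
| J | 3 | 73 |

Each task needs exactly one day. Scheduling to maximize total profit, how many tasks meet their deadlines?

Profit order: C=74 J=73 F=66 I=65 A=62 G=47 D=38 B=28 H=18 E=14
Assign: C→slot 5, J→slot 3, F→slot 4, I→slot 6, A→slot 2, G→slot 1, D skipped, B skipped, H skipped, E skipped.
Slots: [1:G] [2:A] [3:J] [4:F] [5:C] [6:I]
6 of 10 scheduled.

6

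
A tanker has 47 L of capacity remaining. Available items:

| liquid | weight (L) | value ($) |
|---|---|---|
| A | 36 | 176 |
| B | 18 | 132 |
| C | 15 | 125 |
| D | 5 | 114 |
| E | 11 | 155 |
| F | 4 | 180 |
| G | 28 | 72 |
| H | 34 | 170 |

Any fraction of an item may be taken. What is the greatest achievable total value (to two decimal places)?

Sort by value per unit weight and fill in that order.
Ratios (sorted): F 45.00, D 22.80, E 14.09, C 8.33, B 7.33, H 5.00, A 4.89, G 2.57
take F (4 @ 180); take D (5 @ 114); take E (11 @ 155); take C (15 @ 125); take 12/18 of B → 88.00. Capacity used 47/47.
Total value = 662.00

662.00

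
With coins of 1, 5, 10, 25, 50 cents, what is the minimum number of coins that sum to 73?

73 − 1×50→23 − 2×10→3 − 3×1→0
Total coins = 1 + 2 + 3 = 6

6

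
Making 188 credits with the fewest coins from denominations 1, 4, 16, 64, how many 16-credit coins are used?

Use the largest denomination that fits, subtract, and repeat.
188 = 2×64 + 3×16 + 3×4
Count of 16: 3

3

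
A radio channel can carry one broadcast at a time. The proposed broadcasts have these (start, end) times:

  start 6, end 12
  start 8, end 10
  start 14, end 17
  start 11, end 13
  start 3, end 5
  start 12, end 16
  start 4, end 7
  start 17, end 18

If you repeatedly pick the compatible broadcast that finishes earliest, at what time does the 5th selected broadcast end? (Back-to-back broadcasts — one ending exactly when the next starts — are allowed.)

Sorted by end: (3,5)  (4,7)  (8,10)  (6,12)  (11,13)  (12,16)  (14,17)  (17,18)
take (3,5); take (8,10); skip (6,12); take (11,13); take (14,17); take (17,18).
Selected: (3,5) (8,10) (11,13) (14,17) (17,18)

18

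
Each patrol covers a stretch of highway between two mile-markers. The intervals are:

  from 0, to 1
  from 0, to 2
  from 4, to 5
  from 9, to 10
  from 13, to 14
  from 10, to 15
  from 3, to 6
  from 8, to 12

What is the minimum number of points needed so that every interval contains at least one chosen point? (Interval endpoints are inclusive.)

4

Process intervals by earliest right end; each time one isn't hit yet, stab at its right endpoint.
By right end: [0,1]  [0,2]  [4,5]  [3,6]  [9,10]  [8,12]  [13,14]  [10,15]
[0,1] uncovered → point at 1; [4,5] uncovered → point at 5; [9,10] uncovered → point at 10; [13,14] uncovered → point at 14.
Points: 1, 5, 10, 14 (4 total).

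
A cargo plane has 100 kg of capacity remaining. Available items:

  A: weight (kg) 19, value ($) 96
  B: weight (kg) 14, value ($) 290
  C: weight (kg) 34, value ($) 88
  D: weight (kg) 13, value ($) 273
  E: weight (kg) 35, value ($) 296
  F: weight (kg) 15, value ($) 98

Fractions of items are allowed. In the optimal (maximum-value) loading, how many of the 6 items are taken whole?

Ratios (sorted): D 21.00, B 20.71, E 8.46, F 6.53, A 5.05, C 2.59
take D (13 @ 273); take B (14 @ 290); take E (35 @ 296); take F (15 @ 98); take A (19 @ 96); take 4/34 of C → 10.35. Capacity used 100/100.
5 item(s) taken whole; one partial (take 4/34 of C).

5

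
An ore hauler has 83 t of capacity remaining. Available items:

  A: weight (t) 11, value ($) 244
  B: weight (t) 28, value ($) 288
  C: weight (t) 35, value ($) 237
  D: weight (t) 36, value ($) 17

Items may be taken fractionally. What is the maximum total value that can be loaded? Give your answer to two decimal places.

Ratios (sorted): A 22.18, B 10.29, C 6.77, D 0.47
take A (11 @ 244); take B (28 @ 288); take C (35 @ 237); take 9/36 of D → 4.25. Capacity used 83/83.
Total value = 773.25

773.25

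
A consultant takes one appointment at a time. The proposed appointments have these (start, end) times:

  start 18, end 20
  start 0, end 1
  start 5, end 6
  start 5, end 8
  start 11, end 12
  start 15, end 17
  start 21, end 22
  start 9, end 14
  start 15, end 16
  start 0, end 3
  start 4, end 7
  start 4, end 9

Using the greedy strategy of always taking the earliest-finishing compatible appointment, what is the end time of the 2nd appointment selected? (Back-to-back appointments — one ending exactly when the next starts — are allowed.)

6

Sort by end time and greedily take each interval whose start is ≥ the last chosen end.
By end time: (0,1), (0,3), (5,6), (4,7), (5,8), (4,9), (11,12), (9,14), (15,16), (15,17), (18,20), (21,22).
Pick (0,1); next start ≥ 1 → (5,6); next start ≥ 6 → (11,12); next start ≥ 12 → (15,16); next start ≥ 16 → (18,20); next start ≥ 20 → (21,22).
Selected: (0,1) (5,6) (11,12) (15,16) (18,20) (21,22)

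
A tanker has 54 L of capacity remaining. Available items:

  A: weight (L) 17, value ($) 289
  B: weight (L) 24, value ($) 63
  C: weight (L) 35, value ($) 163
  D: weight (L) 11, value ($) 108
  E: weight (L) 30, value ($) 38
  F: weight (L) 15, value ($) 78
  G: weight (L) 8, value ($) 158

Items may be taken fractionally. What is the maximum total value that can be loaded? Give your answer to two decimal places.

646.97

Order: G (158/8=19.75) > A (289/17=17.00) > D (108/11=9.82) > F (78/15=5.20) > C (163/35=4.66) > B (63/24=2.62) > E (38/30=1.27)
Fill: take G (8 @ 158) → take A (17 @ 289) → take D (11 @ 108) → take F (15 @ 78) → take 3/35 of C → 13.97; 54/54 used.
Total value = 646.97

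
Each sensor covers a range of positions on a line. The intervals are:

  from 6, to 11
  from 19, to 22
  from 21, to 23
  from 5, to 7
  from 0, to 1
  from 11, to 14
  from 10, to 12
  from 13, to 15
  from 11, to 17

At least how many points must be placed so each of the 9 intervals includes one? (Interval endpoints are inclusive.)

5

Process intervals by earliest right end; each time one isn't hit yet, stab at its right endpoint.
Sorted: [0,1] [5,7] [6,11] [10,12] [11,14] [13,15] [11,17] [19,22] [21,23]
{[0,1]} hit by 1; {[5,7],[6,11]} hit by 7; {[10,12],[11,14]} hit by 12; {[13,15],[11,17]} hit by 15; {[19,22],[21,23]} hit by 22.
Points: 1, 7, 12, 15, 22 (5 total).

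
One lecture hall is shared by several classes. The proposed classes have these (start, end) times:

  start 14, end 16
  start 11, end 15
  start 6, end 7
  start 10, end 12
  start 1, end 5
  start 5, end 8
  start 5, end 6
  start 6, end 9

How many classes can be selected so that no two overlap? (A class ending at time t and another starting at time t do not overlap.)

Sorted by end: (1,5)  (5,6)  (6,7)  (5,8)  (6,9)  (10,12)  (11,15)  (14,16)
take (1,5); take (5,6); take (6,7); skip (6,9); take (10,12); skip (11,15); take (14,16).
Selected 5 classes.

5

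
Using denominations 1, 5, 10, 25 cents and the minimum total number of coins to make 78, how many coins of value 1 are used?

3

Greedy: take as many of the largest coin as possible, then repeat with the remainder.
78 − 3×25→3 − 3×1→0
Count of 1: 3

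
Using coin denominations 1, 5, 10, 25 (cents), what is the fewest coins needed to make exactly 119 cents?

Use the largest denomination that fits, subtract, and repeat.
119 = 4×25 + 1×10 + 1×5 + 4×1
Total coins = 4 + 1 + 1 + 4 = 10

10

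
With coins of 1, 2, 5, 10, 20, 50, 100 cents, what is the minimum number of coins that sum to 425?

6

425 = 4×100 + 1×20 + 1×5
Total coins = 4 + 1 + 1 = 6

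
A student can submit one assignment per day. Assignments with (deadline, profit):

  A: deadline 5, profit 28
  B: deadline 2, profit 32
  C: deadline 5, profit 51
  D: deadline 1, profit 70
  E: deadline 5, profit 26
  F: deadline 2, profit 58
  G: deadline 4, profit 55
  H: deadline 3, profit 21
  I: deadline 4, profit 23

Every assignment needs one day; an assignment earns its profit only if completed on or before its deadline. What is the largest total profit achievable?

262

Take jobs in profit order; each goes to the latest open slot no later than its deadline.
By profit: D(d1,70), F(d2,58), G(d4,55), C(d5,51), B(d2,32), A(d5,28), E(d5,26), I(d4,23), H(d3,21)
D→slot 1; F→slot 2; G→slot 4; C→slot 5; B skipped; A→slot 3; E skipped; I skipped; H skipped.
Profit = 70 + 58 + 28 + 55 + 51 = 262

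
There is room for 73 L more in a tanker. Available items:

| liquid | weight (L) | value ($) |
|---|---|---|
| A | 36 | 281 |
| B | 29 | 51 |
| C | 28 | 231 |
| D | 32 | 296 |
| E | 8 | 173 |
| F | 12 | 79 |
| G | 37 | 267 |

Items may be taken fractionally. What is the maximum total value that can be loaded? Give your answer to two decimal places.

Ratios (sorted): E 21.62, D 9.25, C 8.25, A 7.81, G 7.22, F 6.58, B 1.76
take E (8 @ 173); take D (32 @ 296); take C (28 @ 231); take 5/36 of A → 39.03. Capacity used 73/73.
Total value = 739.03

739.03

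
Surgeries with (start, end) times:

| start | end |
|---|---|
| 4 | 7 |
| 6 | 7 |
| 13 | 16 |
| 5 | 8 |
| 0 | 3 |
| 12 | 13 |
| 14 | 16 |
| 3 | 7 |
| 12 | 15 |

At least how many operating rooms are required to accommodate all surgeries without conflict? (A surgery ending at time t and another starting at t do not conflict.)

4

Count concurrent intervals with a sweep; the peak is the room count.
starts: [0, 3, 4, 5, 6, 12, 12, 13, 14]
ends:   [3, 7, 7, 7, 8, 13, 15, 16, 16]
s0→1 e3→0 s3→1 s4→2 s5→3 s6→4  — peak 4.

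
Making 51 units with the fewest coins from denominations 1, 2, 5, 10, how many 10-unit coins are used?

Use the largest denomination that fits, subtract, and repeat.
51 = 5×10 + 1×1
Count of 10: 5

5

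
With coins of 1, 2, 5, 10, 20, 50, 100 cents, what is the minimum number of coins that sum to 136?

136 − 1×100→36 − 1×20→16 − 1×10→6 − 1×5→1 − 1×1→0
Total coins = 1 + 1 + 1 + 1 + 1 = 5

5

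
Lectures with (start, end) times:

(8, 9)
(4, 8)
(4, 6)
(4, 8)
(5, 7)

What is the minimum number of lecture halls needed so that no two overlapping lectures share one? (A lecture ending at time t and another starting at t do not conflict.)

Count concurrent intervals with a sweep; the peak is the room count.
Events (time:±→running): 4:+→1 4:+→2 4:+→3 5:+→4 … peak 4.

4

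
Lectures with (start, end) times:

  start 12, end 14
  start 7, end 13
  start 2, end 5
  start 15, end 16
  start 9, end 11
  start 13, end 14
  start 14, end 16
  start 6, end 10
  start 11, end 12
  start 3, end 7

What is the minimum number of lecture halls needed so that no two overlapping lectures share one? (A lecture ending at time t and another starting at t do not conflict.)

3

Events (time:±→running): 2:+→1 3:+→2 5:-→1 6:+→2 7:-→1 7:+→2 9:+→3 … peak 3.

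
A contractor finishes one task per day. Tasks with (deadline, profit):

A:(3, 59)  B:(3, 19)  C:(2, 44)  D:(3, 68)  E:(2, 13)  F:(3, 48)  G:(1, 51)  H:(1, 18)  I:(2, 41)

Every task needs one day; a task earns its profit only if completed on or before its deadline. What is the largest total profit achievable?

178

By profit: D(d3,68), A(d3,59), G(d1,51), F(d3,48), C(d2,44), I(d2,41), B(d3,19), H(d1,18), E(d2,13)
D→slot 3; A→slot 2; G→slot 1; F skipped; C skipped; I skipped; B skipped; H skipped; E skipped.
Profit = 51 + 59 + 68 = 178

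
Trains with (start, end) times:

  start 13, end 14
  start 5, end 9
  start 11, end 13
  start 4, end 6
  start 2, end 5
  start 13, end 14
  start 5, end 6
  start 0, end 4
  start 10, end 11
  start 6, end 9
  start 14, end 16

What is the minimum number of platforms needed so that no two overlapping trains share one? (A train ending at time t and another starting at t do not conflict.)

The answer is the maximum number of intervals overlapping at any instant.
starts: [0, 2, 4, 5, 5, 6, 10, 11, 13, 13, 14]
ends:   [4, 5, 6, 6, 9, 9, 11, 13, 14, 14, 16]
s0→1 s2→2 e4→1 s4→2 e5→1 s5→2 s5→3  — peak 3.

3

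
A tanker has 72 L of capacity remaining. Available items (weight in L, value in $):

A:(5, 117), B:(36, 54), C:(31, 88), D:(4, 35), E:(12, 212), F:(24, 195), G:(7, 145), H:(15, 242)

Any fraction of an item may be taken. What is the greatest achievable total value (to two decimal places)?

Greedy by value/weight ratio, highest first.
Ratios (sorted): A 23.40, G 20.71, E 17.67, H 16.13, D 8.75, F 8.12, C 2.84, B 1.50
take A (5 @ 117); take G (7 @ 145); take E (12 @ 212); take H (15 @ 242); take D (4 @ 35); take F (24 @ 195); take 5/31 of C → 14.19. Capacity used 72/72.
Total value = 960.19

960.19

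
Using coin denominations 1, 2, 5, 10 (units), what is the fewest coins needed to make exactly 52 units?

6

52 = 5×10 + 1×2
Total coins = 5 + 1 = 6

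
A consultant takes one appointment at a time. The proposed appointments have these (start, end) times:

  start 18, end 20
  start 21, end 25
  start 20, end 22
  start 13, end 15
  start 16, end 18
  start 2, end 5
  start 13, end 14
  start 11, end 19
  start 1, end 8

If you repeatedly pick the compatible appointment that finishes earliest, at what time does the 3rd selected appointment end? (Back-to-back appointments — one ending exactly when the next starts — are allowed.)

Order by finish time; keep every interval that doesn't clash with the previous kept one.
Sorted by end: (2,5)  (1,8)  (13,14)  (13,15)  (16,18)  (11,19)  (18,20)  (20,22)  (21,25)
take (2,5); take (13,14); take (16,18); take (18,20); take (20,22); skip (21,25).
Selected: (2,5) (13,14) (16,18) (18,20) (20,22)

18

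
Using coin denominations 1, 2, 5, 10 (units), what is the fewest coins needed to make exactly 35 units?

4

35 = 3×10 + 1×5
Total coins = 3 + 1 = 4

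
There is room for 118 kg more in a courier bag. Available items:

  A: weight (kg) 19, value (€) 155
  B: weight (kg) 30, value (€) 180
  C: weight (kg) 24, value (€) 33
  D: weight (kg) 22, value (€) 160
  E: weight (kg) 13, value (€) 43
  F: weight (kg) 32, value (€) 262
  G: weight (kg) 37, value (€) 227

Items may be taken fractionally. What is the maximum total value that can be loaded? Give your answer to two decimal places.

852.00

Greedy by value/weight ratio, highest first.
Ratios (sorted): F 8.19, A 8.16, D 7.27, G 6.14, B 6.00, E 3.31, C 1.38
take F (32 @ 262); take A (19 @ 155); take D (22 @ 160); take G (37 @ 227); take 8/30 of B → 48.00. Capacity used 118/118.
Total value = 852.00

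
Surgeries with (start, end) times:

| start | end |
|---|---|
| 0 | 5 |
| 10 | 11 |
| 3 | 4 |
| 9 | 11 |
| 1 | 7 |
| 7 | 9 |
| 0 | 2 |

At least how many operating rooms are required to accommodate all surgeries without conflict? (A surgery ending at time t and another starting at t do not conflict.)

starts: [0, 0, 1, 3, 7, 9, 10]
ends:   [2, 4, 5, 7, 9, 11, 11]
s0→1 s0→2 s1→3  — peak 3.

3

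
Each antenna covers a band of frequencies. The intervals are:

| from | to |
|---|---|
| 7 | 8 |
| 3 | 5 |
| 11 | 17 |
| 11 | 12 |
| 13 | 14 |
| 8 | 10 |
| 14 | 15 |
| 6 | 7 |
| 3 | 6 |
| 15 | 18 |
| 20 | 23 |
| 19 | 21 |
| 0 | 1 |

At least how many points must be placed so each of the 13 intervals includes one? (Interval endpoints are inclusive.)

8

Sorted: [0,1] [3,5] [3,6] [6,7] [7,8] [8,10] [11,12] [13,14] [14,15] [11,17] [15,18] [19,21] [20,23]
{[0,1]} hit by 1; {[3,5],[3,6]} hit by 5; {[6,7],[7,8]} hit by 7; {[8,10]} hit by 10; {[11,12]} hit by 12; {[13,14],[14,15],[11,17]} hit by 14; {[15,18]} hit by 18; {[19,21],[20,23]} hit by 21.
Points: 1, 5, 7, 10, 12, 14, 18, 21 (8 total).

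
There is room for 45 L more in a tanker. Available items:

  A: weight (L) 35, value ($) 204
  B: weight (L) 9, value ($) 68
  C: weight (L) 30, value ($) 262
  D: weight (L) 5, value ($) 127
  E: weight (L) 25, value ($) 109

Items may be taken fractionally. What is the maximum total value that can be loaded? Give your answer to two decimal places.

Order: D (127/5=25.40) > C (262/30=8.73) > B (68/9=7.56) > A (204/35=5.83) > E (109/25=4.36)
Fill: take D (5 @ 127) → take C (30 @ 262) → take B (9 @ 68) → take 1/35 of A → 5.83; 45/45 used.
Total value = 462.83

462.83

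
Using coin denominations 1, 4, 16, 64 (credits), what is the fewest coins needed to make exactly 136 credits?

4

Use the largest denomination that fits, subtract, and repeat.
136 − 2×64→8 − 2×4→0
Total coins = 2 + 2 = 4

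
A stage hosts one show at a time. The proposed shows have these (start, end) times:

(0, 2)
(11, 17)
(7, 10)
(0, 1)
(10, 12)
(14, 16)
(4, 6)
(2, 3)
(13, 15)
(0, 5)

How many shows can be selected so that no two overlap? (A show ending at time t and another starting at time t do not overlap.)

6

Greedy by earliest finish: after sorting by end time, pick each interval compatible with the last pick.
By end time: (0,1), (0,2), (2,3), (0,5), (4,6), (7,10), (10,12), (13,15), (14,16), (11,17).
Pick (0,1); next start ≥ 1 → (2,3); next start ≥ 3 → (4,6); next start ≥ 6 → (7,10); next start ≥ 10 → (10,12); next start ≥ 12 → (13,15).
Selected 6 shows.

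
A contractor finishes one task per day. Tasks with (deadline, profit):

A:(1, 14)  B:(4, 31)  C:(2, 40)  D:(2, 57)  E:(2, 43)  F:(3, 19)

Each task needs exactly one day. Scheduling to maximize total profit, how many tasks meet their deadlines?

4

Profit order: D=57 E=43 C=40 B=31 F=19 A=14
Assign: D→slot 2, E→slot 1, C skipped, B→slot 4, F→slot 3, A skipped.
Slots: [1:E] [2:D] [3:F] [4:B]
4 of 6 scheduled.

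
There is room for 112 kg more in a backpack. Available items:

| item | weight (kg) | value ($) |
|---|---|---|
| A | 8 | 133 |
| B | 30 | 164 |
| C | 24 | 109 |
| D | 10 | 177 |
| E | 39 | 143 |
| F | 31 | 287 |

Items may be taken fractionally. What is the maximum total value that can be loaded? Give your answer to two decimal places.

903.00

Greedy by value/weight ratio, highest first.
Order: D (177/10=17.70) > A (133/8=16.62) > F (287/31=9.26) > B (164/30=5.47) > C (109/24=4.54) > E (143/39=3.67)
Fill: take D (10 @ 177) → take A (8 @ 133) → take F (31 @ 287) → take B (30 @ 164) → take C (24 @ 109) → take 9/39 of E → 33.00; 112/112 used.
Total value = 903.00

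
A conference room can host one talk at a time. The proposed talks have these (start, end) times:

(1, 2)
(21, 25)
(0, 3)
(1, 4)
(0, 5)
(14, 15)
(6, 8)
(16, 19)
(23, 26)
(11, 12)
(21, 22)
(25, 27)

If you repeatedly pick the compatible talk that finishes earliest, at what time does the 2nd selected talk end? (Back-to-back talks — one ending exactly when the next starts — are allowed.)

Sort by end time and greedily take each interval whose start is ≥ the last chosen end.
Sorted by end: (1,2)  (0,3)  (1,4)  (0,5)  (6,8)  (11,12)  (14,15)  (16,19)  (21,22)  (21,25)  (23,26)  (25,27)
take (1,2); skip (1,4); take (6,8); take (11,12); take (14,15); take (16,19); take (21,22); skip (21,25); take (23,26).
Selected: (1,2) (6,8) (11,12) (14,15) (16,19) (21,22) (23,26)

8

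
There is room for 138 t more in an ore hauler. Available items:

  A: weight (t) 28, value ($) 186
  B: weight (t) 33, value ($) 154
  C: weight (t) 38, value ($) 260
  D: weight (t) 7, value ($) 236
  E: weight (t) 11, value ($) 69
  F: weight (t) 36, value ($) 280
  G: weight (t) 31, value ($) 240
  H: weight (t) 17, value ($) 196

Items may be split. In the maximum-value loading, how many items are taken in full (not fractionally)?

5

Order: D (236/7=33.71) > H (196/17=11.53) > F (280/36=7.78) > G (240/31=7.74) > C (260/38=6.84) > A (186/28=6.64) > E (69/11=6.27) > B (154/33=4.67)
Fill: take D (7 @ 236) → take H (17 @ 196) → take F (36 @ 280) → take G (31 @ 240) → take C (38 @ 260) → take 9/28 of A → 59.79; 138/138 used.
5 item(s) taken whole; one partial (take 9/28 of A).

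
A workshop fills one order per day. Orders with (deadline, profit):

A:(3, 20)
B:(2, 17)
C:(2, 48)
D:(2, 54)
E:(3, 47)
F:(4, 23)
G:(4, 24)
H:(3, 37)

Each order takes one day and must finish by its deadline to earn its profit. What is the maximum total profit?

Profit order: D=54 C=48 E=47 H=37 G=24 F=23 A=20 B=17
Assign: D→slot 2, C→slot 1, E→slot 3, H skipped, G→slot 4, F skipped, A skipped, B skipped.
Slots: [1:C] [2:D] [3:E] [4:G]
Profit = 48 + 54 + 47 + 24 = 173

173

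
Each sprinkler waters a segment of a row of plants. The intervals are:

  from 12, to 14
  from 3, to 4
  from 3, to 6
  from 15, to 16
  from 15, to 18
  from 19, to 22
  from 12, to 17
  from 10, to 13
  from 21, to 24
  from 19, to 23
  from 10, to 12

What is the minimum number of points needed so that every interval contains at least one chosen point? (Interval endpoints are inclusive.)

Sort by right endpoint; whenever an interval is uncovered, place a point at its right end.
By right end: [3,4]  [3,6]  [10,12]  [10,13]  [12,14]  [15,16]  [12,17]  [15,18]  [19,22]  [19,23]  [21,24]
[3,4] uncovered → point at 4; [10,12] uncovered → point at 12; [15,16] uncovered → point at 16; [19,22] uncovered → point at 22.
Points: 4, 12, 16, 22 (4 total).

4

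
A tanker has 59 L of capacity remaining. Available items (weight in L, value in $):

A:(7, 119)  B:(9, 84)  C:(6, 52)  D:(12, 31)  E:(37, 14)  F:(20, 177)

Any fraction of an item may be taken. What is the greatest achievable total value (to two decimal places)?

Greedy by value/weight ratio, highest first.
Order: A (119/7=17.00) > B (84/9=9.33) > F (177/20=8.85) > C (52/6=8.67) > D (31/12=2.58) > E (14/37=0.38)
Fill: take A (7 @ 119) → take B (9 @ 84) → take F (20 @ 177) → take C (6 @ 52) → take D (12 @ 31) → take 5/37 of E → 1.89; 59/59 used.
Total value = 464.89

464.89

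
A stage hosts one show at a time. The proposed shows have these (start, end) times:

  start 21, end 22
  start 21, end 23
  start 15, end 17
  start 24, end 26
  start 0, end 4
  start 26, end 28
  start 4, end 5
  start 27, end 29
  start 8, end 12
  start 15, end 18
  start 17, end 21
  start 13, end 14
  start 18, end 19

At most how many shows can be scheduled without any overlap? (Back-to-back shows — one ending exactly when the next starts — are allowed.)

9

By end time: (0,4), (4,5), (8,12), (13,14), (15,17), (15,18), (18,19), (17,21), (21,22), (21,23), (24,26), (26,28), (27,29).
Pick (0,4); next start ≥ 4 → (4,5); next start ≥ 5 → (8,12); next start ≥ 12 → (13,14); next start ≥ 14 → (15,17); next start ≥ 17 → (18,19); next start ≥ 19 → (21,22); next start ≥ 22 → (24,26); next start ≥ 26 → (26,28).
Selected 9 shows.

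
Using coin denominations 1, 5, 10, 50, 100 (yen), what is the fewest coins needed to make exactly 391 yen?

Greedy: take as many of the largest coin as possible, then repeat with the remainder.
391 = 3×100 + 1×50 + 4×10 + 1×1
Total coins = 3 + 1 + 4 + 1 = 9

9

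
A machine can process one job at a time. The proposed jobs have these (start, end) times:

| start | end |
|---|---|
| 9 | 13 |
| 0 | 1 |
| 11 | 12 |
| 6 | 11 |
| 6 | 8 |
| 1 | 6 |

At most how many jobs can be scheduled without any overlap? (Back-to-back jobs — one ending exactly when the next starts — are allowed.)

4

Order by finish time; keep every interval that doesn't clash with the previous kept one.
By end time: (0,1), (1,6), (6,8), (6,11), (11,12), (9,13).
Pick (0,1); next start ≥ 1 → (1,6); next start ≥ 6 → (6,8); next start ≥ 8 → (11,12).
Selected 4 jobs.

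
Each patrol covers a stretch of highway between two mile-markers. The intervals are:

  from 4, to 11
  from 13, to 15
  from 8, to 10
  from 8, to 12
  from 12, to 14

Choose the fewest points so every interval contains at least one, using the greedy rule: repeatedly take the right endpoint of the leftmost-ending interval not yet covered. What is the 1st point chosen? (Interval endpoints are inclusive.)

10

Process intervals by earliest right end; each time one isn't hit yet, stab at its right endpoint.
By right end: [8,10]  [4,11]  [8,12]  [12,14]  [13,15]
[8,10] uncovered → point at 10; [12,14] uncovered → point at 14.
Points: 10, 14 (2 total).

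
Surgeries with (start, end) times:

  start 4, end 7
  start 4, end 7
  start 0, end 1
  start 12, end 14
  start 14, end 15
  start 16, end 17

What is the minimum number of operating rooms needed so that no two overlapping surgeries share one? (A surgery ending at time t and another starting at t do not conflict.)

Events (time:±→running): 0:+→1 1:-→0 4:+→1 4:+→2 … peak 2.

2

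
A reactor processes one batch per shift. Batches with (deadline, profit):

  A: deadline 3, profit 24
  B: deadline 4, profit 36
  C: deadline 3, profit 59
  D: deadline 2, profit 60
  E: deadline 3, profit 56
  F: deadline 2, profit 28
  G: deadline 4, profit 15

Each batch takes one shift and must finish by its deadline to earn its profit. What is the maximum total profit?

211

By profit: D(d2,60), C(d3,59), E(d3,56), B(d4,36), F(d2,28), A(d3,24), G(d4,15)
D→slot 2; C→slot 3; E→slot 1; B→slot 4; F skipped; A skipped; G skipped.
Profit = 56 + 60 + 59 + 36 = 211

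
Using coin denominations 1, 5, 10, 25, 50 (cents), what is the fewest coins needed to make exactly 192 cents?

192 − 3×50→42 − 1×25→17 − 1×10→7 − 1×5→2 − 2×1→0
Total coins = 3 + 1 + 1 + 1 + 2 = 8

8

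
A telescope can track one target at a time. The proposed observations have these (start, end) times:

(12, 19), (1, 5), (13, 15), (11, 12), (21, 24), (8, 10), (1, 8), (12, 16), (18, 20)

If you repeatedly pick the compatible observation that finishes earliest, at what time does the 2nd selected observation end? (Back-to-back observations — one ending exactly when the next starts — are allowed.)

Sort by end time and greedily take each interval whose start is ≥ the last chosen end.
Sorted by end: (1,5)  (1,8)  (8,10)  (11,12)  (13,15)  (12,16)  (12,19)  (18,20)  (21,24)
take (1,5); take (8,10); take (11,12); take (13,15); skip (12,16); skip (12,19); take (18,20); take (21,24).
Selected: (1,5) (8,10) (11,12) (13,15) (18,20) (21,24)

10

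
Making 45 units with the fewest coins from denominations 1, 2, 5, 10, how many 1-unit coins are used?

0

45 − 4×10→5 − 1×5→0
Count of 1: 0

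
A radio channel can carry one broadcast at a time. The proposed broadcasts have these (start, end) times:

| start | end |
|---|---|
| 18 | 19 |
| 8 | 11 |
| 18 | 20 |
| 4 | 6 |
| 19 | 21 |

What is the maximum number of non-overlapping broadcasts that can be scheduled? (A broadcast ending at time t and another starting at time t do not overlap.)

Greedy by earliest finish: after sorting by end time, pick each interval compatible with the last pick.
Sorted by end: (4,6)  (8,11)  (18,19)  (18,20)  (19,21)
take (4,6); take (8,11); take (18,19); skip (18,20); take (19,21).
Selected 4 broadcasts.

4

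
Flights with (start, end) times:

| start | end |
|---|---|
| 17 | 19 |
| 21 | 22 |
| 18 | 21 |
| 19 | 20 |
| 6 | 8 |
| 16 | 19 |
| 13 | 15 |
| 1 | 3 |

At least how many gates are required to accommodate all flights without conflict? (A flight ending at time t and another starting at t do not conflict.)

3

Events (time:±→running): 1:+→1 3:-→0 6:+→1 8:-→0 13:+→1 15:-→0 16:+→1 17:+→2 18:+→3 … peak 3.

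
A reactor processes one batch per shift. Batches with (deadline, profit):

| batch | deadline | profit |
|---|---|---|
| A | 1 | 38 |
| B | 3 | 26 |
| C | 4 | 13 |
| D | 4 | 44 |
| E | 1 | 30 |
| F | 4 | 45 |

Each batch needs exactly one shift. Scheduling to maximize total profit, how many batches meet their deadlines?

Sort by profit descending; place each in the latest free slot ≤ its deadline.
Profit order: F=45 D=44 A=38 E=30 B=26 C=13
Assign: F→slot 4, D→slot 3, A→slot 1, E skipped, B→slot 2, C skipped.
Slots: [1:A] [2:B] [3:D] [4:F]
4 of 6 scheduled.

4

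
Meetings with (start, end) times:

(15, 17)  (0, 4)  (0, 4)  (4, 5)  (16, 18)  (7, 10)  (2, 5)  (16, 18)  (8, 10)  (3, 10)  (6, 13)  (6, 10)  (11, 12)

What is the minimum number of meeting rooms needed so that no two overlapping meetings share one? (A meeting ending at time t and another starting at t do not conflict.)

5

Events (time:±→running): 0:+→1 0:+→2 2:+→3 3:+→4 4:-→3 4:-→2 4:+→3 5:-→2 5:-→1 6:+→2 6:+→3 7:+→4 8:+→5 … peak 5.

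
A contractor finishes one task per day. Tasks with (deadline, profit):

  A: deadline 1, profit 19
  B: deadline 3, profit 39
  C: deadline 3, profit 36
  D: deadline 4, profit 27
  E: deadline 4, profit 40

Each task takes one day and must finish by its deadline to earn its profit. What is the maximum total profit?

By profit: E(d4,40), B(d3,39), C(d3,36), D(d4,27), A(d1,19)
E→slot 4; B→slot 3; C→slot 2; D→slot 1; A skipped.
Profit = 27 + 36 + 39 + 40 = 142

142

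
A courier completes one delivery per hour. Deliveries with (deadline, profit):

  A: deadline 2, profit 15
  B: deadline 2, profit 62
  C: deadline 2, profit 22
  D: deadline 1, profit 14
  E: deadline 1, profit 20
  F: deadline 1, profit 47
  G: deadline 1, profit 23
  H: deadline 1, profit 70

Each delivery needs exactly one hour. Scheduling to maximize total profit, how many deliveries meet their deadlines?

Take jobs in profit order; each goes to the latest open slot no later than its deadline.
Profit order: H=70 B=62 F=47 G=23 C=22 E=20 A=15 D=14
Assign: H→slot 1, B→slot 2, F skipped, G skipped, C skipped, E skipped, A skipped, D skipped.
Slots: [1:H] [2:B]
2 of 8 scheduled.

2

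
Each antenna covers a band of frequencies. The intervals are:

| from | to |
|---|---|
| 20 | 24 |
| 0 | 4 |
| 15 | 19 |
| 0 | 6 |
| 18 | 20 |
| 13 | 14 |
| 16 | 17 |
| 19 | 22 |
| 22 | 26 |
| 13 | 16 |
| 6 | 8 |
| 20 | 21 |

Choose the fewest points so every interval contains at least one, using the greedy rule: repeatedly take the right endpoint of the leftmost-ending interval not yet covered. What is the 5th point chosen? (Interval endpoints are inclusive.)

Process intervals by earliest right end; each time one isn't hit yet, stab at its right endpoint.
By right end: [0,4]  [0,6]  [6,8]  [13,14]  [13,16]  [16,17]  [15,19]  [18,20]  [20,21]  [19,22]  [20,24]  [22,26]
[0,4] uncovered → point at 4; [6,8] uncovered → point at 8; [13,14] uncovered → point at 14; [16,17] uncovered → point at 17; [18,20] uncovered → point at 20; [22,26] uncovered → point at 26.
Points: 4, 8, 14, 17, 20, 26 (6 total).

20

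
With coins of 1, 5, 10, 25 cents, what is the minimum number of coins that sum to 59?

Use the largest denomination that fits, subtract, and repeat.
59 − 2×25→9 − 1×5→4 − 4×1→0
Total coins = 2 + 1 + 4 = 7

7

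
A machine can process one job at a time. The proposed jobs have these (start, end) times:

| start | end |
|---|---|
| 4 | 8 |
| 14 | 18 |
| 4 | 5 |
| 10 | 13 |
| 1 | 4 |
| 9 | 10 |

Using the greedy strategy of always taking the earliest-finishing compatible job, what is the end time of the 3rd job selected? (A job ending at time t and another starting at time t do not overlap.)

10

Sorted by end: (1,4)  (4,5)  (4,8)  (9,10)  (10,13)  (14,18)
take (1,4); take (4,5); take (9,10); take (10,13); take (14,18).
Selected: (1,4) (4,5) (9,10) (10,13) (14,18)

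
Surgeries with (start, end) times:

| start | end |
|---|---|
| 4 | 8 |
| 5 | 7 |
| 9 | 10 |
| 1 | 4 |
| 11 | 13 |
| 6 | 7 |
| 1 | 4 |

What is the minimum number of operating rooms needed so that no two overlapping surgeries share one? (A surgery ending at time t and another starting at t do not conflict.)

Events (time:±→running): 1:+→1 1:+→2 4:-→1 4:-→0 4:+→1 5:+→2 6:+→3 … peak 3.

3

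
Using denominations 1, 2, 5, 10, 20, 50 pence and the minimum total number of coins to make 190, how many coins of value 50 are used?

Greedy: take as many of the largest coin as possible, then repeat with the remainder.
190 − 3×50→40 − 2×20→0
Count of 50: 3

3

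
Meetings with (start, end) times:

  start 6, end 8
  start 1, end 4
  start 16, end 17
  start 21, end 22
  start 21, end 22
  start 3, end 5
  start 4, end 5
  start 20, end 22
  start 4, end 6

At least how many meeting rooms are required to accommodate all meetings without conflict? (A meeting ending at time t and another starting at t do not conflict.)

3

Events (time:±→running): 1:+→1 3:+→2 4:-→1 4:+→2 4:+→3 … peak 3.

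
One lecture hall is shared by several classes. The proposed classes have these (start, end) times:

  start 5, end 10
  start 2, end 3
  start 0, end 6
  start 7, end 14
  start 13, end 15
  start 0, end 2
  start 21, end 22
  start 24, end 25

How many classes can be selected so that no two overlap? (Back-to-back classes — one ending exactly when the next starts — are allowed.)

6

By end time: (0,2), (2,3), (0,6), (5,10), (7,14), (13,15), (21,22), (24,25).
Pick (0,2); next start ≥ 2 → (2,3); next start ≥ 3 → (5,10); next start ≥ 10 → (13,15); next start ≥ 15 → (21,22); next start ≥ 22 → (24,25).
Selected 6 classes.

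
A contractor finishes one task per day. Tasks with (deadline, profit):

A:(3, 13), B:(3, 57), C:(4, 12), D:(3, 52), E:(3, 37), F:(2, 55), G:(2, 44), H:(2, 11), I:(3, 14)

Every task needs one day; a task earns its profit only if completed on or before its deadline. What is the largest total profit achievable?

176

Sort by profit descending; place each in the latest free slot ≤ its deadline.
Profit order: B=57 F=55 D=52 G=44 E=37 I=14 A=13 C=12 H=11
Assign: B→slot 3, F→slot 2, D→slot 1, G skipped, E skipped, I skipped, A skipped, C→slot 4, H skipped.
Slots: [1:D] [2:F] [3:B] [4:C]
Profit = 52 + 55 + 57 + 12 = 176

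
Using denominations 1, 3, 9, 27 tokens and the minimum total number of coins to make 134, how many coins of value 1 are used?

2

134 − 4×27→26 − 2×9→8 − 2×3→2 − 2×1→0
Count of 1: 2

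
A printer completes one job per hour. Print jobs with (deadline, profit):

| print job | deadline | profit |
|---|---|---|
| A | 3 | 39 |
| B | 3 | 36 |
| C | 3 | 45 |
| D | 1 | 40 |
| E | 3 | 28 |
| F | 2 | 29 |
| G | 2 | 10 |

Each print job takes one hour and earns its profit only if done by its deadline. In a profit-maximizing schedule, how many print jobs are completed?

Profit order: C=45 D=40 A=39 B=36 F=29 E=28 G=10
Assign: C→slot 3, D→slot 1, A→slot 2, B skipped, F skipped, E skipped, G skipped.
Slots: [1:D] [2:A] [3:C]
3 of 7 scheduled.

3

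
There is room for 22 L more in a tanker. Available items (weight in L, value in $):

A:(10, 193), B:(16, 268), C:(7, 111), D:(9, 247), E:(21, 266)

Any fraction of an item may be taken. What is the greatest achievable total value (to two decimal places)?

Ratios (sorted): D 27.44, A 19.30, B 16.75, C 15.86, E 12.67
take D (9 @ 247); take A (10 @ 193); take 3/16 of B → 50.25. Capacity used 22/22.
Total value = 490.25

490.25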